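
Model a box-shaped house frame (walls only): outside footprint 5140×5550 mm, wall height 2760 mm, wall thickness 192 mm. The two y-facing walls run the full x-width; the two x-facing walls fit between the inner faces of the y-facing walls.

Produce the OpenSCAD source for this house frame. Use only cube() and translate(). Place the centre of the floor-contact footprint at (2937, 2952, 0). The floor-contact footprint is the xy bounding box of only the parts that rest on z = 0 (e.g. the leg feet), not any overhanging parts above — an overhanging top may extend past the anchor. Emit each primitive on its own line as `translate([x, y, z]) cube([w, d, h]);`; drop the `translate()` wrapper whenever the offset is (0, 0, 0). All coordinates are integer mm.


translate([367, 177, 0]) cube([5140, 192, 2760]);
translate([367, 5535, 0]) cube([5140, 192, 2760]);
translate([367, 369, 0]) cube([192, 5166, 2760]);
translate([5315, 369, 0]) cube([192, 5166, 2760]);


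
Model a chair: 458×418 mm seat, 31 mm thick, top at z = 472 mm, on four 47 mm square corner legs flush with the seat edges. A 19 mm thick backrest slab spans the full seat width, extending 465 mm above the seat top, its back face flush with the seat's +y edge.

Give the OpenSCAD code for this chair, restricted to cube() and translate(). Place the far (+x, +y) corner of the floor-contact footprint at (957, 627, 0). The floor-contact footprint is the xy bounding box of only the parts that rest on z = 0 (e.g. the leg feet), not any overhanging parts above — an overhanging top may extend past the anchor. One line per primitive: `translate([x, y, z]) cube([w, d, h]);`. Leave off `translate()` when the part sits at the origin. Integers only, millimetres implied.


// leg_h = 472 - 31 = 441
translate([499, 209, 441]) cube([458, 418, 31]);
translate([499, 209, 0]) cube([47, 47, 441]);
translate([910, 209, 0]) cube([47, 47, 441]);
translate([499, 580, 0]) cube([47, 47, 441]);
translate([910, 580, 0]) cube([47, 47, 441]);
translate([499, 608, 472]) cube([458, 19, 465]);


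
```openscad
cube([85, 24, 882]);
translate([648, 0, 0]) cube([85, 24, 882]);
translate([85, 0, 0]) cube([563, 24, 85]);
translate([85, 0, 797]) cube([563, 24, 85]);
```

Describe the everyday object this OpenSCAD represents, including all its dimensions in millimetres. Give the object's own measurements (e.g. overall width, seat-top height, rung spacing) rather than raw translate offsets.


A rectangular picture frame lying in the x–z plane (depth along y). The opening is 563 mm wide (x) by 712 mm tall (z), surrounded by a border 85 mm wide on all four sides. The frame is 24 mm deep and is made of two full-height vertical stiles with two horizontal rails fitted between them.


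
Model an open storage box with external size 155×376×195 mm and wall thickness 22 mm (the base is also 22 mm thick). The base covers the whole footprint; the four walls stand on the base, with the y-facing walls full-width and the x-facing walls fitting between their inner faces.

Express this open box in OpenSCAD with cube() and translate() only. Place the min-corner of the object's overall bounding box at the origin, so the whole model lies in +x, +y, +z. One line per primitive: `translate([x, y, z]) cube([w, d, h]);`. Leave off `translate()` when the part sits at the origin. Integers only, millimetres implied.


cube([155, 376, 22]);
translate([0, 0, 22]) cube([155, 22, 173]);
translate([0, 354, 22]) cube([155, 22, 173]);
translate([0, 22, 22]) cube([22, 332, 173]);
translate([133, 22, 22]) cube([22, 332, 173]);


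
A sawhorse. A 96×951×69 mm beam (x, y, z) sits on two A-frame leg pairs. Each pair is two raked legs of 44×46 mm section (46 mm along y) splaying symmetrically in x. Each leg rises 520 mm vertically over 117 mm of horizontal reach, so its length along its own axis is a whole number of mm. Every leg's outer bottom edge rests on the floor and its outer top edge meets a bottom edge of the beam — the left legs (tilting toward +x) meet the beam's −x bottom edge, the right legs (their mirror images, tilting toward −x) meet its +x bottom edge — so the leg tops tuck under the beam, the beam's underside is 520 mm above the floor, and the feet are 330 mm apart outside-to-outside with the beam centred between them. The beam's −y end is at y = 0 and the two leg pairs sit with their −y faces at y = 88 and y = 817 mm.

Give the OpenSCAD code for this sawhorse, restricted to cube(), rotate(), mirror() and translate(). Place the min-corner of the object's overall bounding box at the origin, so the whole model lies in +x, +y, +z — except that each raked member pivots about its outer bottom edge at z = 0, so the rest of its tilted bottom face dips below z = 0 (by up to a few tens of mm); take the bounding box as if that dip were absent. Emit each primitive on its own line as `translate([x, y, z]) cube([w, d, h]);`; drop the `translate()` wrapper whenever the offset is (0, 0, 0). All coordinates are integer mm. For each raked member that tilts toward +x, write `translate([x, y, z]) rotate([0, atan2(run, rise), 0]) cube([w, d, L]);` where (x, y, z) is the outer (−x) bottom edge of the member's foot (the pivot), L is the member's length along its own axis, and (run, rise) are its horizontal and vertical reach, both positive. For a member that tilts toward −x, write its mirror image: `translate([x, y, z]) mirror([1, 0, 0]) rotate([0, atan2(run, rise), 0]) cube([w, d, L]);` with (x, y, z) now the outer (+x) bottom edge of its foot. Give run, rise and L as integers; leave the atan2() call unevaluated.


translate([117, 0, 520]) cube([96, 951, 69]);
translate([0, 88, 0]) rotate([0, atan2(117, 520), 0]) cube([44, 46, 533]);
translate([330, 88, 0]) mirror([1, 0, 0]) rotate([0, atan2(117, 520), 0]) cube([44, 46, 533]);
translate([0, 817, 0]) rotate([0, atan2(117, 520), 0]) cube([44, 46, 533]);
translate([330, 817, 0]) mirror([1, 0, 0]) rotate([0, atan2(117, 520), 0]) cube([44, 46, 533]);


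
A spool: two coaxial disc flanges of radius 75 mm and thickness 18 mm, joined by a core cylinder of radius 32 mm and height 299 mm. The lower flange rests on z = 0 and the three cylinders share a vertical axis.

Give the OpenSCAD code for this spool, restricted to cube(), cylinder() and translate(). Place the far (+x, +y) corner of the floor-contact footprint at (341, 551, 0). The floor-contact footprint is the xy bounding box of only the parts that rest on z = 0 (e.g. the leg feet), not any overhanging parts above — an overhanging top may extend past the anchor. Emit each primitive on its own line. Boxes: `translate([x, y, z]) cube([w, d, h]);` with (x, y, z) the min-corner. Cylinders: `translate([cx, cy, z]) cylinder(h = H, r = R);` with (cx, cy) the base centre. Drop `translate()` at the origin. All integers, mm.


translate([266, 476, 0]) cylinder(h = 18, r = 75);
translate([266, 476, 18]) cylinder(h = 299, r = 32);
translate([266, 476, 317]) cylinder(h = 18, r = 75);


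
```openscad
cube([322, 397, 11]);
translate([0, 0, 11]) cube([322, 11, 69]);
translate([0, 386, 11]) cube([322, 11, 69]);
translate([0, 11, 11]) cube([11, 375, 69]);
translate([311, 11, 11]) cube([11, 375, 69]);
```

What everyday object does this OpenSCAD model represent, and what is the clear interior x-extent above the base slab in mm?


An open box. The internal width is 300 mm.

A 322×397 base slab with four walls standing on it — an open box. The base is 322 mm wide and the walls are 11 mm thick, so the internal width is 322 − 2 × 11 = 300 mm.


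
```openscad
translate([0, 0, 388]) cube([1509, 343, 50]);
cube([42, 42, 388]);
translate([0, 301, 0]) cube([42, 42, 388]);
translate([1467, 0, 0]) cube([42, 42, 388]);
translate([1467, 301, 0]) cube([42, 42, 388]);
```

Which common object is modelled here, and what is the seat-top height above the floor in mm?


A bench. The seat-top height is 438 mm.

A long slab on four corner posts — a bench. The slab sits at z = 388 with thickness 50, so the top is 388 + 50 = 438 mm.


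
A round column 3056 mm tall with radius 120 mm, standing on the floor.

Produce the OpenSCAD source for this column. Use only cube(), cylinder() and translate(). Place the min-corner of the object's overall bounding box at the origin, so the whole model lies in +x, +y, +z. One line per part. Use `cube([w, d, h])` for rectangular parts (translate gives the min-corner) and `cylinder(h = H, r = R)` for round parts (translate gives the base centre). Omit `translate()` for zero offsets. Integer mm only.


translate([120, 120, 0]) cylinder(h = 3056, r = 120);


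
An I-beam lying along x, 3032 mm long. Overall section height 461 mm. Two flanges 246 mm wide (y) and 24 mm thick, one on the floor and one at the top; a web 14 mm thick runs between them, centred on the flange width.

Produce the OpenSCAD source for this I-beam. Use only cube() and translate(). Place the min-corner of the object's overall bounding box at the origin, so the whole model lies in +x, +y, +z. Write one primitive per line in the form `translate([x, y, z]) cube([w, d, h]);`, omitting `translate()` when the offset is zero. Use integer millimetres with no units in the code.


cube([3032, 246, 24]);
translate([0, 116, 24]) cube([3032, 14, 413]);
translate([0, 0, 437]) cube([3032, 246, 24]);


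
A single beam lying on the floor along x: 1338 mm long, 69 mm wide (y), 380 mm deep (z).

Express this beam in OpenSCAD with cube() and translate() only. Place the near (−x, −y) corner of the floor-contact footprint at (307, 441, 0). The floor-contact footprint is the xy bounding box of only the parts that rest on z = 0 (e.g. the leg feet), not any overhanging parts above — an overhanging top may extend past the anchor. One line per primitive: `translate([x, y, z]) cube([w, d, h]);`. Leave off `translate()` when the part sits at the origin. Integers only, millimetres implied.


translate([307, 441, 0]) cube([1338, 69, 380]);


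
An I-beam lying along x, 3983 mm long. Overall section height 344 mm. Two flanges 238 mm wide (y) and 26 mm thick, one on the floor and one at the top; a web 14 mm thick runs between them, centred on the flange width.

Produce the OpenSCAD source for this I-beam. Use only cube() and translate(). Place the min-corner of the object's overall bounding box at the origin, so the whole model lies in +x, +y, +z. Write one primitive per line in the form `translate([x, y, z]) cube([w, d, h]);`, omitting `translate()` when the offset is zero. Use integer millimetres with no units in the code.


cube([3983, 238, 26]);
translate([0, 112, 26]) cube([3983, 14, 292]);
translate([0, 0, 318]) cube([3983, 238, 26]);


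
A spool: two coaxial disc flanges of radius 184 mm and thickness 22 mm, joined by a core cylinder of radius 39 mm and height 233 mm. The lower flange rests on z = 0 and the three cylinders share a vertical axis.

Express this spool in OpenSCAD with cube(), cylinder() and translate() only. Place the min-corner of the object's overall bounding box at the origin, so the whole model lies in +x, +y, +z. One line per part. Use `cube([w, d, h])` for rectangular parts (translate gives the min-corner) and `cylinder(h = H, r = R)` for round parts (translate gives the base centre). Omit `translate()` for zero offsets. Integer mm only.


translate([184, 184, 0]) cylinder(h = 22, r = 184);
translate([184, 184, 22]) cylinder(h = 233, r = 39);
translate([184, 184, 255]) cylinder(h = 22, r = 184);


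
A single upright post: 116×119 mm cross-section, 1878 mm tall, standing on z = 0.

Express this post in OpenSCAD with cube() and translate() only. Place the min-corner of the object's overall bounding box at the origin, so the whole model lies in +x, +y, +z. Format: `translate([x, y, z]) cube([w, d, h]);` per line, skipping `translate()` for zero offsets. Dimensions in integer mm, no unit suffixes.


cube([116, 119, 1878]);


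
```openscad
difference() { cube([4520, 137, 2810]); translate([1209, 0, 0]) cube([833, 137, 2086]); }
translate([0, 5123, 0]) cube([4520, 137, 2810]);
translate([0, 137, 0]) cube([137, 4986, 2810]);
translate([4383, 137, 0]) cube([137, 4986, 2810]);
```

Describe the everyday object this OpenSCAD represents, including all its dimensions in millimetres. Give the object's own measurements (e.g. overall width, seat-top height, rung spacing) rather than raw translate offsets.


A single room: four walls, each 2810 mm tall and 137 mm thick, enclosing an outside footprint 4520×5260 mm (x × y), no floor or roof. The front and back walls (−y and +y sides) run the full x-width; the side walls fit between their inner faces. A door opening 833 mm wide and 2086 mm tall is cut through the front wall from the floor up, its −x edge 1209 mm from the wall's −x end.


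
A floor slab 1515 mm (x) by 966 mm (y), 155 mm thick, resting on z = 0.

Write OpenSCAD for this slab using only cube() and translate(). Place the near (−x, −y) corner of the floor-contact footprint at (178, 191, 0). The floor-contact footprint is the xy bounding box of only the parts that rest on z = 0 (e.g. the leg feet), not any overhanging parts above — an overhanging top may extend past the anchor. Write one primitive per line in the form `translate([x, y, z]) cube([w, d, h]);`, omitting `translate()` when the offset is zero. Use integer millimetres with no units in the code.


translate([178, 191, 0]) cube([1515, 966, 155]);


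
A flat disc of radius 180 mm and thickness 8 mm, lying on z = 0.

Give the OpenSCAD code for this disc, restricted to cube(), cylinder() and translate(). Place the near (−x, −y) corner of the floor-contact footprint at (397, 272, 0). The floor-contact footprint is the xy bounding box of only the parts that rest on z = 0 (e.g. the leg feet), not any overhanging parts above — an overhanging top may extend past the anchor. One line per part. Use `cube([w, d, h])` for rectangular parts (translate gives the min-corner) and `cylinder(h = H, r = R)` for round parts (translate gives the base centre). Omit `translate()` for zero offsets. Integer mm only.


translate([577, 452, 0]) cylinder(h = 8, r = 180);


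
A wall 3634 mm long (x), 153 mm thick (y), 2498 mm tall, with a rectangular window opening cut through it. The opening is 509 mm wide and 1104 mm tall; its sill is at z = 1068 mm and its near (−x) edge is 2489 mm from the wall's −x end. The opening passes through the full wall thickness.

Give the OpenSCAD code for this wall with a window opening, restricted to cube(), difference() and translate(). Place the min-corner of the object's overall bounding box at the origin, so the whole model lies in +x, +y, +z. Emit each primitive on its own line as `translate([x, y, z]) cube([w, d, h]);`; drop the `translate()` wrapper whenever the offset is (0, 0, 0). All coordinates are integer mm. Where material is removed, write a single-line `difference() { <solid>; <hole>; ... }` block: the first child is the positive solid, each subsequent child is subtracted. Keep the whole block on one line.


difference() { cube([3634, 153, 2498]); translate([2489, 0, 1068]) cube([509, 153, 1104]); }


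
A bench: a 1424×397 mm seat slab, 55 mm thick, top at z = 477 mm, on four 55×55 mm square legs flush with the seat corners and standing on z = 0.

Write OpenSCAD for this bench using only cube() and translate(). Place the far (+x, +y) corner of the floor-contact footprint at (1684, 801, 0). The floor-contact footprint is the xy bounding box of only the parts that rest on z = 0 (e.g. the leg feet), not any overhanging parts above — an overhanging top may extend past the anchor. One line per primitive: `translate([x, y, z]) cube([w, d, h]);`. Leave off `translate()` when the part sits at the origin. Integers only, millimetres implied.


// leg_h = 477 − 55 = 422
translate([260, 404, 422]) cube([1424, 397, 55]);
translate([260, 404, 0]) cube([55, 55, 422]);
translate([260, 746, 0]) cube([55, 55, 422]);
translate([1629, 404, 0]) cube([55, 55, 422]);
translate([1629, 746, 0]) cube([55, 55, 422]);


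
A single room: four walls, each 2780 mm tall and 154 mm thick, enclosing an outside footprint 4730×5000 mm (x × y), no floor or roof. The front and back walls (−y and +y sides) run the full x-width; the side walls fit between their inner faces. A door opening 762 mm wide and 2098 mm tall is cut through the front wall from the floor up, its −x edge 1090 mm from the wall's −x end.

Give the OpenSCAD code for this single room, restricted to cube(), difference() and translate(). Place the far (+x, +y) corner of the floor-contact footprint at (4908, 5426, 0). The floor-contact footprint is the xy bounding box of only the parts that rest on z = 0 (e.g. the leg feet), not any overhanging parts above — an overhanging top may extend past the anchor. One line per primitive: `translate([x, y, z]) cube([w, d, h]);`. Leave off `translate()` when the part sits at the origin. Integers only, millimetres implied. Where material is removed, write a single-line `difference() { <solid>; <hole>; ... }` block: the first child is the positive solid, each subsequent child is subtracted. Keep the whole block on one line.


difference() { translate([178, 426, 0]) cube([4730, 154, 2780]); translate([1268, 426, 0]) cube([762, 154, 2098]); }
translate([178, 5272, 0]) cube([4730, 154, 2780]);
translate([178, 580, 0]) cube([154, 4692, 2780]);
translate([4754, 580, 0]) cube([154, 4692, 2780]);


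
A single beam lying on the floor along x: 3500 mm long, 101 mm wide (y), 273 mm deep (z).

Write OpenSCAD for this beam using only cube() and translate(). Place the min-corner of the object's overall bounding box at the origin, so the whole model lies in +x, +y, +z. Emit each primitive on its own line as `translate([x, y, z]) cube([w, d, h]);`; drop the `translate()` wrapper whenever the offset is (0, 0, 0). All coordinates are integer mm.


cube([3500, 101, 273]);


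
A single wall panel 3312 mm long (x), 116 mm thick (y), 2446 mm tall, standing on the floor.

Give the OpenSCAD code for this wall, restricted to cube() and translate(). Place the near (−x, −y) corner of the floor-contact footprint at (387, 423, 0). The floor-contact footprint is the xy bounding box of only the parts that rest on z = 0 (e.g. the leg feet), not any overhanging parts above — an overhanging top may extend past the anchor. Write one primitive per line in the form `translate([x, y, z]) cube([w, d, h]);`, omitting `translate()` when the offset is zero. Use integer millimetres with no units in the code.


translate([387, 423, 0]) cube([3312, 116, 2446]);


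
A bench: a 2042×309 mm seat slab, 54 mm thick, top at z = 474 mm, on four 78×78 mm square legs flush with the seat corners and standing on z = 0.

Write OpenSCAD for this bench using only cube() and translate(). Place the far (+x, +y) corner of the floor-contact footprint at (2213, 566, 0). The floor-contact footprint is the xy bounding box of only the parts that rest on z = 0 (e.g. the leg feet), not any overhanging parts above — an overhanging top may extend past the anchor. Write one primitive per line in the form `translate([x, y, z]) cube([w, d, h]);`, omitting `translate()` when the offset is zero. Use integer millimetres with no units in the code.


translate([171, 257, 420]) cube([2042, 309, 54]);
translate([171, 257, 0]) cube([78, 78, 420]);
translate([171, 488, 0]) cube([78, 78, 420]);
translate([2135, 257, 0]) cube([78, 78, 420]);
translate([2135, 488, 0]) cube([78, 78, 420]);


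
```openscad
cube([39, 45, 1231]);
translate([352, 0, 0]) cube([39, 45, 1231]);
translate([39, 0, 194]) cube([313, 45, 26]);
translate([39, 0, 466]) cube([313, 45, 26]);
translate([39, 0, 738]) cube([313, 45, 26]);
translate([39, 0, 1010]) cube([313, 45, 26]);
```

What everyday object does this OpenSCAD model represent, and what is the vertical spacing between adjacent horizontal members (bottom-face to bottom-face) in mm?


A ladder. The rung spacing is 272 mm.

Two tall 39×45 posts with 4 short bars between them — a ladder. Adjacent rungs sit at z = 194 and z = 466, so the spacing is 466 − 194 = 272 mm.


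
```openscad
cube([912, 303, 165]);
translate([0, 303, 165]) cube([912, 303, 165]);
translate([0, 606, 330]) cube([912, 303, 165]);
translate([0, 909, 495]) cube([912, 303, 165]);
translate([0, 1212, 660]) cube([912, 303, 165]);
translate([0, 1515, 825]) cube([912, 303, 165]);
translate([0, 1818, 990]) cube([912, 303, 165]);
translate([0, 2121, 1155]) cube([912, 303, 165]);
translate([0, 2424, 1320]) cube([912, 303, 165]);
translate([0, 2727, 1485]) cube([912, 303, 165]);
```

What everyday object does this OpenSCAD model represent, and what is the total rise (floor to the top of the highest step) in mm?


A staircase. The total rise is 1650 mm.

10 identical blocks, each offset up and back from the previous — a staircase. Each step is 165 mm tall and there are 10 of them, so the total rise is 10 × 165 = 1650 mm.


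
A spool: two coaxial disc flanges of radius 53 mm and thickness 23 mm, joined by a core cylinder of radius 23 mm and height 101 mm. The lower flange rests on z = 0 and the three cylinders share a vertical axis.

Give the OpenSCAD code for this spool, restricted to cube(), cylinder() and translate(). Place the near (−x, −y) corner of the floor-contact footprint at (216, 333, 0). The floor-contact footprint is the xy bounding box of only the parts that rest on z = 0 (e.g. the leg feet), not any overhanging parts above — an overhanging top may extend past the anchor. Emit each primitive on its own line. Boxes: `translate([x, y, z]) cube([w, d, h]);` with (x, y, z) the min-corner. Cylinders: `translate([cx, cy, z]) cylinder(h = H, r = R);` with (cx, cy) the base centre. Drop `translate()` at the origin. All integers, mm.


translate([269, 386, 0]) cylinder(h = 23, r = 53);
translate([269, 386, 23]) cylinder(h = 101, r = 23);
translate([269, 386, 124]) cylinder(h = 23, r = 53);


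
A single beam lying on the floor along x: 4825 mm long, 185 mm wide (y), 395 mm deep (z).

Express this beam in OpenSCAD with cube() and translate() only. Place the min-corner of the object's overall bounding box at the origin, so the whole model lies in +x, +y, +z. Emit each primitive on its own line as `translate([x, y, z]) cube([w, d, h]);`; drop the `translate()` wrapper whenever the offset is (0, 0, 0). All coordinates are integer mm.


cube([4825, 185, 395]);


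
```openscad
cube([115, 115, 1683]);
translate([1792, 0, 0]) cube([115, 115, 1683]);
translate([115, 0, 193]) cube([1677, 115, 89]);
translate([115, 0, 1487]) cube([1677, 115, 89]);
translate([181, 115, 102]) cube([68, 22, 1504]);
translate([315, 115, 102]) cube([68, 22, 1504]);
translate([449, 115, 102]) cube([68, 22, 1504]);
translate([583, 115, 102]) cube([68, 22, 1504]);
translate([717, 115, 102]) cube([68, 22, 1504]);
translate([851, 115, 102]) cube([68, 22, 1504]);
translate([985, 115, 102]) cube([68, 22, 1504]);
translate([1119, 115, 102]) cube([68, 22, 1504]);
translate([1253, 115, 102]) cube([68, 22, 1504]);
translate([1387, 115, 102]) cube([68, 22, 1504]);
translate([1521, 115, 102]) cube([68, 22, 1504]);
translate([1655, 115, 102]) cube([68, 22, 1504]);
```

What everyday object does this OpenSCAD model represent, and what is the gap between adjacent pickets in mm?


A fence section. The picket gap is 66 mm.

Two posts, two rails, 12 pickets — a fence section. Span 1677 mm holds 12 pickets of 68 mm with 13 equal gaps: ⌊(1677 − 12·68) / 13⌋ = 66 mm.


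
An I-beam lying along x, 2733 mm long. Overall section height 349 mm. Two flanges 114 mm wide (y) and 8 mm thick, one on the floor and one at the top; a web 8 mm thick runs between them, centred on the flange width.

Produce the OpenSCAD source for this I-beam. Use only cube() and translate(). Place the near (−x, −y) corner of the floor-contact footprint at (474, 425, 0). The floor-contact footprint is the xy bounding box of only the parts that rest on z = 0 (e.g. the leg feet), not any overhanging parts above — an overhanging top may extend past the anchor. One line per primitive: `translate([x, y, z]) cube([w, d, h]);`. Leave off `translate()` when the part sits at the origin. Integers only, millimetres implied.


translate([474, 425, 0]) cube([2733, 114, 8]);
translate([474, 478, 8]) cube([2733, 8, 333]);
translate([474, 425, 341]) cube([2733, 114, 8]);


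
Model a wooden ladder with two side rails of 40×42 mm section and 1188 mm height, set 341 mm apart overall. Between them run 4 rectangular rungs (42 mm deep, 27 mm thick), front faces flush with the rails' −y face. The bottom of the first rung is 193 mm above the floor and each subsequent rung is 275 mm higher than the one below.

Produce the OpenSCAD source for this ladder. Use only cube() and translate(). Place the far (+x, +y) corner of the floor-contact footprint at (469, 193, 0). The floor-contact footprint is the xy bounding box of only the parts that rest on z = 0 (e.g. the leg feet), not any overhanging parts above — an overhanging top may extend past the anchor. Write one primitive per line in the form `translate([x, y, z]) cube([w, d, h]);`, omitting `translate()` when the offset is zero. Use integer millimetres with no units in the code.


// rung span = 341 - 2*40 = 261
// rung[k] z = 193 + k*275
translate([128, 151, 0]) cube([40, 42, 1188]);
translate([429, 151, 0]) cube([40, 42, 1188]);
translate([168, 151, 193]) cube([261, 42, 27]);
translate([168, 151, 468]) cube([261, 42, 27]);
translate([168, 151, 743]) cube([261, 42, 27]);
translate([168, 151, 1018]) cube([261, 42, 27]);


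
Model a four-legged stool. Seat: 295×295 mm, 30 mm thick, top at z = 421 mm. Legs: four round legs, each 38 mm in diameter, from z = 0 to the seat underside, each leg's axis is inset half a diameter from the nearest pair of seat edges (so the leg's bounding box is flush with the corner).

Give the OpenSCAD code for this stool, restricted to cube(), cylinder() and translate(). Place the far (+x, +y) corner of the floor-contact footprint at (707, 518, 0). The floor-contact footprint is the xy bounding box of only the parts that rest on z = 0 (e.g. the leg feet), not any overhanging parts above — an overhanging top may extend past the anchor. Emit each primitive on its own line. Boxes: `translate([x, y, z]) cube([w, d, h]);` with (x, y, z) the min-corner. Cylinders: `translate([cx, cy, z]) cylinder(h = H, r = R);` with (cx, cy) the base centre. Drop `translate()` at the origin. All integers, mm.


// leg_h = 421 - 30 = 391
translate([412, 223, 391]) cube([295, 295, 30]);
translate([431, 242, 0]) cylinder(h = 391, r = 19);
translate([688, 242, 0]) cylinder(h = 391, r = 19);
translate([431, 499, 0]) cylinder(h = 391, r = 19);
translate([688, 499, 0]) cylinder(h = 391, r = 19);


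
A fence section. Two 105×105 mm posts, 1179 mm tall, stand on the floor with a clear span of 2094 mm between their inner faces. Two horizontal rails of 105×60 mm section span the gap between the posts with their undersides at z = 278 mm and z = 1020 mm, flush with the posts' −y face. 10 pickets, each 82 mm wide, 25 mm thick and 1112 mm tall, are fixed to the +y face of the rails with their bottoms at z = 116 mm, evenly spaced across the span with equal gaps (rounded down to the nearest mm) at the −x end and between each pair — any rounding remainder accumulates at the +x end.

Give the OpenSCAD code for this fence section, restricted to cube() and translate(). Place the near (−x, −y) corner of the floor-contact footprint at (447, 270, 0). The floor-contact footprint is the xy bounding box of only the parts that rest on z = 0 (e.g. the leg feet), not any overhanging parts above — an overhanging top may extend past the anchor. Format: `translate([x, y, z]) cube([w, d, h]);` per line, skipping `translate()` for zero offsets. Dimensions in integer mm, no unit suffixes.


translate([447, 270, 0]) cube([105, 105, 1179]);
translate([2646, 270, 0]) cube([105, 105, 1179]);
translate([552, 270, 278]) cube([2094, 105, 60]);
translate([552, 270, 1020]) cube([2094, 105, 60]);
translate([667, 375, 116]) cube([82, 25, 1112]);
translate([864, 375, 116]) cube([82, 25, 1112]);
translate([1061, 375, 116]) cube([82, 25, 1112]);
translate([1258, 375, 116]) cube([82, 25, 1112]);
translate([1455, 375, 116]) cube([82, 25, 1112]);
translate([1652, 375, 116]) cube([82, 25, 1112]);
translate([1849, 375, 116]) cube([82, 25, 1112]);
translate([2046, 375, 116]) cube([82, 25, 1112]);
translate([2243, 375, 116]) cube([82, 25, 1112]);
translate([2440, 375, 116]) cube([82, 25, 1112]);


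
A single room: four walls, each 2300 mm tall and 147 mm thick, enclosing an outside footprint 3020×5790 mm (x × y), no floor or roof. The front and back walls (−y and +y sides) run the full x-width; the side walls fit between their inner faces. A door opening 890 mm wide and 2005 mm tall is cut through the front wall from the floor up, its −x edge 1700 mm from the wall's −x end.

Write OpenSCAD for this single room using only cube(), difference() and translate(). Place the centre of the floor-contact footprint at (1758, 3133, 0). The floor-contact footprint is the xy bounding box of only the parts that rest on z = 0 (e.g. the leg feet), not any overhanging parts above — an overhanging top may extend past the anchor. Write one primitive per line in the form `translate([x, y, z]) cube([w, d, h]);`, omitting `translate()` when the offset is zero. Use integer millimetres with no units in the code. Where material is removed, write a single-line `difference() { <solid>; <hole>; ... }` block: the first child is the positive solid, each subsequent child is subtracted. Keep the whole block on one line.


difference() { translate([248, 238, 0]) cube([3020, 147, 2300]); translate([1948, 238, 0]) cube([890, 147, 2005]); }
translate([248, 5881, 0]) cube([3020, 147, 2300]);
translate([248, 385, 0]) cube([147, 5496, 2300]);
translate([3121, 385, 0]) cube([147, 5496, 2300]);


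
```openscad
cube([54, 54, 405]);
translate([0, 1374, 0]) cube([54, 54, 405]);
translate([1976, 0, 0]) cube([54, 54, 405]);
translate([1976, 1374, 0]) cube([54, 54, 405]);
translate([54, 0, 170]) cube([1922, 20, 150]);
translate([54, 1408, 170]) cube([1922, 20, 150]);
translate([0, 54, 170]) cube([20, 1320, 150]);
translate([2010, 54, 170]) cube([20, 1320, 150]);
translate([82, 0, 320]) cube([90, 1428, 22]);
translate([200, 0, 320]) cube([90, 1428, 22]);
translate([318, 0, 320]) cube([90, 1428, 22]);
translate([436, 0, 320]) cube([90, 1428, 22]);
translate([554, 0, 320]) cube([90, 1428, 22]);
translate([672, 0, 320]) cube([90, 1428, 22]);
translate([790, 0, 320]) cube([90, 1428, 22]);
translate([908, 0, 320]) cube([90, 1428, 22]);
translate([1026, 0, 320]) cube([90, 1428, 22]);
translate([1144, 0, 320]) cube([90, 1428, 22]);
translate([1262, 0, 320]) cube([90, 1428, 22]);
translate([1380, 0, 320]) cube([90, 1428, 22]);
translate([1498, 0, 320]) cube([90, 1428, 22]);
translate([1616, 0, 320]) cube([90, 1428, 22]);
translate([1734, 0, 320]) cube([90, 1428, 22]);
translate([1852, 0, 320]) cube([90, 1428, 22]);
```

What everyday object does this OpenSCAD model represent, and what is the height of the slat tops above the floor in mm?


A bed frame. The slat-top height is 342 mm.

Four posts, four rails, and a row of slats — a bed frame. Slats sit on the rails at z = 170 + 150 = 320; with slat thickness 22, the top is 342 mm.


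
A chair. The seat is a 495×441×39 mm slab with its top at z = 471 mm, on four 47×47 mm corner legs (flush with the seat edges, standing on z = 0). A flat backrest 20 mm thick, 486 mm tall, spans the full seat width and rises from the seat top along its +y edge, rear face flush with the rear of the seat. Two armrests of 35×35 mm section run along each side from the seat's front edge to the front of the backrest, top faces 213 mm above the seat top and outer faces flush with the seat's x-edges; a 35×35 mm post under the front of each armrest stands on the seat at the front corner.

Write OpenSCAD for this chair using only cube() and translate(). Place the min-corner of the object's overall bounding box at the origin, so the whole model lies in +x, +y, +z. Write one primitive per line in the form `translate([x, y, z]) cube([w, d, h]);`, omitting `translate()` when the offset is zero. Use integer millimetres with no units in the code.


translate([0, 0, 432]) cube([495, 441, 39]);
cube([47, 47, 432]);
translate([448, 0, 0]) cube([47, 47, 432]);
translate([0, 394, 0]) cube([47, 47, 432]);
translate([448, 394, 0]) cube([47, 47, 432]);
translate([0, 421, 471]) cube([495, 20, 486]);
translate([0, 0, 649]) cube([35, 421, 35]);
translate([460, 0, 649]) cube([35, 421, 35]);
translate([0, 0, 471]) cube([35, 35, 178]);
translate([460, 0, 471]) cube([35, 35, 178]);


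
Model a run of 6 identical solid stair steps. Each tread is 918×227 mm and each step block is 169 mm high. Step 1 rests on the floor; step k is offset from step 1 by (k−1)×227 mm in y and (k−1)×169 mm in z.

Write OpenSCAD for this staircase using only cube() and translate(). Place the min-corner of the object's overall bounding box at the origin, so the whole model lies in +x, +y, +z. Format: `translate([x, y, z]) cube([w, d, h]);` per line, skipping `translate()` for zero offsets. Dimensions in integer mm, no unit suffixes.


cube([918, 227, 169]);
translate([0, 227, 169]) cube([918, 227, 169]);
translate([0, 454, 338]) cube([918, 227, 169]);
translate([0, 681, 507]) cube([918, 227, 169]);
translate([0, 908, 676]) cube([918, 227, 169]);
translate([0, 1135, 845]) cube([918, 227, 169]);


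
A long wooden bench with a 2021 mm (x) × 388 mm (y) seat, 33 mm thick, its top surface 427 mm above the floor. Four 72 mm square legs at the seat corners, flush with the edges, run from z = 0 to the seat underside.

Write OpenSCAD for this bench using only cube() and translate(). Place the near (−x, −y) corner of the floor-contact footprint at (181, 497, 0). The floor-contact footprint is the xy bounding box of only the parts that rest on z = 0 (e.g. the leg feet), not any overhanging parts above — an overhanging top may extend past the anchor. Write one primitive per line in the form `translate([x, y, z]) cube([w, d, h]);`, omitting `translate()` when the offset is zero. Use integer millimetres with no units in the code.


translate([181, 497, 394]) cube([2021, 388, 33]);
translate([181, 497, 0]) cube([72, 72, 394]);
translate([181, 813, 0]) cube([72, 72, 394]);
translate([2130, 497, 0]) cube([72, 72, 394]);
translate([2130, 813, 0]) cube([72, 72, 394]);


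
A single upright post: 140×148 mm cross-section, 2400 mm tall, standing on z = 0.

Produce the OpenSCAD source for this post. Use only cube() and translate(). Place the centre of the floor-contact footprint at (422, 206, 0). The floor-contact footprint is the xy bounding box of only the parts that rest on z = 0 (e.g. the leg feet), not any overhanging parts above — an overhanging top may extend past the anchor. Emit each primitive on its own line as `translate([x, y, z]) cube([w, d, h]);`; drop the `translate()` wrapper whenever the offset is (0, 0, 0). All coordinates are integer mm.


translate([352, 132, 0]) cube([140, 148, 2400]);


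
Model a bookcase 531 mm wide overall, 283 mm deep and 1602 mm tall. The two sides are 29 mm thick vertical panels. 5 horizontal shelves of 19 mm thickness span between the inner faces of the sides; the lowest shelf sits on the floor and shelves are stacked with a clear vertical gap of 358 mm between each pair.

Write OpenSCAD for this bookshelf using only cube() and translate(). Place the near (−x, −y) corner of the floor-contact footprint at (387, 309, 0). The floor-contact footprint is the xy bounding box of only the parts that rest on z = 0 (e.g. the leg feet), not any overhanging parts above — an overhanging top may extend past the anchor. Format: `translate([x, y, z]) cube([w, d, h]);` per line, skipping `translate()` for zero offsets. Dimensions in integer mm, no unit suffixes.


translate([387, 309, 0]) cube([29, 283, 1602]);
translate([889, 309, 0]) cube([29, 283, 1602]);
translate([416, 309, 0]) cube([473, 283, 19]);
translate([416, 309, 377]) cube([473, 283, 19]);
translate([416, 309, 754]) cube([473, 283, 19]);
translate([416, 309, 1131]) cube([473, 283, 19]);
translate([416, 309, 1508]) cube([473, 283, 19]);


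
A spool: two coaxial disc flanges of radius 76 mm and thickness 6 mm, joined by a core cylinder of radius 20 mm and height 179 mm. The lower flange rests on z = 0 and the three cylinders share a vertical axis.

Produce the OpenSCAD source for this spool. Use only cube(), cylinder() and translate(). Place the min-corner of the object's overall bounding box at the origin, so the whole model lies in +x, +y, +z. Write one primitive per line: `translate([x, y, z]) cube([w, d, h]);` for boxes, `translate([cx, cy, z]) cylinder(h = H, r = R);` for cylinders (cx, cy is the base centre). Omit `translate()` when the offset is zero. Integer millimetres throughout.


translate([76, 76, 0]) cylinder(h = 6, r = 76);
translate([76, 76, 6]) cylinder(h = 179, r = 20);
translate([76, 76, 185]) cylinder(h = 6, r = 76);


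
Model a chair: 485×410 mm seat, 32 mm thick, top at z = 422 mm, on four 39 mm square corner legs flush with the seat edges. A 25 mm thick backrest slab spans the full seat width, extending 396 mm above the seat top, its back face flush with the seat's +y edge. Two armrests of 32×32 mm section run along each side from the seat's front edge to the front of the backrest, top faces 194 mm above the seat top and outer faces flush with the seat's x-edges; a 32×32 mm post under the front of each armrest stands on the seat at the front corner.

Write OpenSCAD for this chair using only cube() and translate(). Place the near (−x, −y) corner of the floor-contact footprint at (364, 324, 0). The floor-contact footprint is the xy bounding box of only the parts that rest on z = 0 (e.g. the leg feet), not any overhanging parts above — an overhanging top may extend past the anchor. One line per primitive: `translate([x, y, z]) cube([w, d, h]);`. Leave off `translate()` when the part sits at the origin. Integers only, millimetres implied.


translate([364, 324, 390]) cube([485, 410, 32]);
translate([364, 324, 0]) cube([39, 39, 390]);
translate([810, 324, 0]) cube([39, 39, 390]);
translate([364, 695, 0]) cube([39, 39, 390]);
translate([810, 695, 0]) cube([39, 39, 390]);
translate([364, 709, 422]) cube([485, 25, 396]);
translate([364, 324, 584]) cube([32, 385, 32]);
translate([817, 324, 584]) cube([32, 385, 32]);
translate([364, 324, 422]) cube([32, 32, 162]);
translate([817, 324, 422]) cube([32, 32, 162]);


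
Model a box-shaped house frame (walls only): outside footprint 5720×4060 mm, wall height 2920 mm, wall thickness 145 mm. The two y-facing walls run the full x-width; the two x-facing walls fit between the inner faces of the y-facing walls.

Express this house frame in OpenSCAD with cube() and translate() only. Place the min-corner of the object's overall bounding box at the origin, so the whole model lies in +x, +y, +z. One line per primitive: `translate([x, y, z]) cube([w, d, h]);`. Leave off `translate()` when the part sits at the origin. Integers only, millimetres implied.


cube([5720, 145, 2920]);
translate([0, 3915, 0]) cube([5720, 145, 2920]);
translate([0, 145, 0]) cube([145, 3770, 2920]);
translate([5575, 145, 0]) cube([145, 3770, 2920]);


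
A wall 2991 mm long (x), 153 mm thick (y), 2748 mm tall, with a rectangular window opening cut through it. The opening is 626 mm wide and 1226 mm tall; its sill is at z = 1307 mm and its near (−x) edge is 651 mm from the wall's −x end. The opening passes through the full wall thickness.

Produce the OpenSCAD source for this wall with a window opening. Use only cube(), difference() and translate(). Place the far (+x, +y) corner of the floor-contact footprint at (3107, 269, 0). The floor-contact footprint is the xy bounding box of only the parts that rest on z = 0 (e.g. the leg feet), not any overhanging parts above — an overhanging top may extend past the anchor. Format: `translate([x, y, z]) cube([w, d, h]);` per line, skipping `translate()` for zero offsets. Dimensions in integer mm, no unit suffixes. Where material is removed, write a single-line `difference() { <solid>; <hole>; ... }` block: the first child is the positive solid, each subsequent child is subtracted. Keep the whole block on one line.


difference() { translate([116, 116, 0]) cube([2991, 153, 2748]); translate([767, 116, 1307]) cube([626, 153, 1226]); }
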